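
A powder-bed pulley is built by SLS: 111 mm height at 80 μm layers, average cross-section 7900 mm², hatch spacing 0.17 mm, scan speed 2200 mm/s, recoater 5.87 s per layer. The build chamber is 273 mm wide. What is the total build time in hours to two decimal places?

10.41 hours

Layer count = ceil(111 / 0.08) = 1388.
Per-layer scan distance = 7900 / 0.17, so 46470.6 mm.
Scan time per layer = 46470.6 / 2200, so 21.123 s.
Time per layer = 21.123 + 5.87 = 26.993 s.
Total: 1388 × 26.993 s = 37466.284 s → 10.41 hours.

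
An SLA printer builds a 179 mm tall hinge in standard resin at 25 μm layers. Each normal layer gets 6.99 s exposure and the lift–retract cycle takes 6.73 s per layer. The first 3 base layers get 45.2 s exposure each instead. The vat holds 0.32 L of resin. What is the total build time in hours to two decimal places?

Layers = ⌈179/0.025⌉ = 7160.
Base layers = 3 × (45.2 + 6.73), so 155.79 s.
Remaining layers = 7157 × (6.99 + 6.73) = 98194.04 s.
Total = 155.79 + 98194.04 = 98349.83 s = 27.32 hours.

27.32 hours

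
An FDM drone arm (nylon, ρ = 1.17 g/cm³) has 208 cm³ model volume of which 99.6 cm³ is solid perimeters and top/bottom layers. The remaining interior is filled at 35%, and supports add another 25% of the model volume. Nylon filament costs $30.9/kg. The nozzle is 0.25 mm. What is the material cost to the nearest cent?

Interior volume = 208 − 99.6, so 108.4 cm³.
Infill deposited = 0.35 × 108.4, so 37.94 cm³.
Support = 0.25 × 208 = 52 cm³.
Deposited volume = 99.6 + 37.94 + 52 = 189.54 cm³.
Mass: 189.54 × 1.17 → 221.7618 g.
Cost = 221.7618 g / 1000 × $30.9/kg = $6.85.

$6.85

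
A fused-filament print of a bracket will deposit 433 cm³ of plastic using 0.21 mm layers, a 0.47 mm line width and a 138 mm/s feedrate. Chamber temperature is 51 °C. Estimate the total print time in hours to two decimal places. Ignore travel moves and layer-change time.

Bead cross-section = 0.21 × 0.47, so 0.0987 mm².
Path length: 433000 mm³ / 0.0987 mm² → 4387031.4 mm.
Time extruding = 4387031.4 / 138 = 31790.1 s.
In the requested units: 31790.1 s = 8.83 hours.

8.83 hours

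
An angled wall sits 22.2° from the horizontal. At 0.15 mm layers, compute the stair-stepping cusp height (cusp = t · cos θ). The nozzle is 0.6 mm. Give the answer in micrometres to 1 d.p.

cos(22.2°) = 0.9259, so cusp = 0.15 × 0.9259 = 0.138885 mm → 138.9 μm.

138.9 μm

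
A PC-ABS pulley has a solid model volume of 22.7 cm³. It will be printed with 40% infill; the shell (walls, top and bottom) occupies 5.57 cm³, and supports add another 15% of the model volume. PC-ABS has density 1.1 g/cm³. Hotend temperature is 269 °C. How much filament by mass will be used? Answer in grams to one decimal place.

Infill region = 22.7 − 5.57 = 17.13 cm³.
Infill volume: 0.40 × 17.13 → 6.852 cm³.
Support = 0.15 × 22.7 = 3.405 cm³.
Total extruded = 5.57 + 6.852 + 3.405 = 15.827 cm³.
Mass = 15.827 × 1.1 = 17.4097 g.

17.4 g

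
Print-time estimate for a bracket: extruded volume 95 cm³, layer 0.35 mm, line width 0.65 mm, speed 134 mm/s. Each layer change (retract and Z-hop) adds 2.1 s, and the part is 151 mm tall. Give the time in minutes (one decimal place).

67.1 minutes

Line area: 0.35 × 0.65 → 0.2275 mm².
Total extruded path = 95000/0.2275 = 417582.4 mm.
Extrusion time = 417582.4 / 134, so 3116.3 s.
Layers = ⌈151/0.35⌉ = 432.
Z-hop total = 432 × 2.1, so 907.2 s.
Altogether 3116.3 + 907.2 = 4023.5 s, i.e. 67.1 minutes.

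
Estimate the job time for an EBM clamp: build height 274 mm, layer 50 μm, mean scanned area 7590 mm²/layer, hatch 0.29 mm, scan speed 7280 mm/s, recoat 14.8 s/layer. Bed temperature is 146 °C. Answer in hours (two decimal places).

Layer count = ceil(274 / 0.05) = 5480.
Per-layer scan distance = 7590 / 0.29 = 26172.4 mm.
Scan time per layer = 26172.4 / 7280, so 3.5951 s.
Per-layer time = 3.5951 + 14.8, so 18.3951 s.
Build time = 5480 × 18.3951 = 100805.148 s = 28.00 hours.

28.00 hours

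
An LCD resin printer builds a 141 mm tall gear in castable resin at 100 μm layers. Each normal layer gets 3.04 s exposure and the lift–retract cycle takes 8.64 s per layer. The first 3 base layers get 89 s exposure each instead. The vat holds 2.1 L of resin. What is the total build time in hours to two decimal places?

Layers = ⌈141/0.1⌉ = 1410.
Base layers = 3 × (89 + 8.64), so 292.92 s.
Remaining layers: 1407 × (3.04 + 8.64) → 16433.76 s.
Sum: 292.92 + 16433.76 = 16726.68 s → 4.65 hours.

4.65 hours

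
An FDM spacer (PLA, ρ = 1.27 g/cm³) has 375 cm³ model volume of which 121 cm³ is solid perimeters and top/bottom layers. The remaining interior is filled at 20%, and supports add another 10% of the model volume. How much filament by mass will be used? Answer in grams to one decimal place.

265.8 g

Volume inside the shell = 375 − 121, so 254 cm³.
Infill deposited: 0.20 × 254 → 50.8 cm³.
Support = 0.10 × 375, so 37.5 cm³.
Total extruded: 121 + 50.8 + 37.5 → 209.3 cm³.
Mass: 209.3 × 1.27 → 265.811 g.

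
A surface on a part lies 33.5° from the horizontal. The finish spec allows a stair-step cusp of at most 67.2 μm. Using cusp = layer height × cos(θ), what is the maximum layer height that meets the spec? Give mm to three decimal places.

0.081 mm

Layer height = cusp / cos(33.5°) = 0.0672 / 0.8339 = 0.081 mm.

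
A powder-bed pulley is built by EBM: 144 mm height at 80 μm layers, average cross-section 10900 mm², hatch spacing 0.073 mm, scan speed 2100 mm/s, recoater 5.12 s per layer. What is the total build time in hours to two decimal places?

Number of layers: 144 / 0.08 → 1800 (rounded up).
Scan path per layer = 10900 / 0.073 = 149315.1 mm.
Scan time per layer = 149315.1 / 2100, so 71.1024 s.
Time per layer = 71.1024 + 5.12 = 76.2224 s.
Build time = 1800 × 76.2224 = 137200.32 s = 38.11 hours.

38.11 hours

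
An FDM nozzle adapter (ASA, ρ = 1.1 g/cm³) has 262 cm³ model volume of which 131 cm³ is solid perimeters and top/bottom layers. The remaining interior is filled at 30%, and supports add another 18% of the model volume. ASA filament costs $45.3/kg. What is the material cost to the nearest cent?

$10.84

Infill region = 262 − 131, so 131 cm³.
Deposited infill = 0.30 × 131 = 39.3 cm³.
Support = 0.18 × 262 = 47.16 cm³.
Total printed volume: 131 + 39.3 + 47.16 → 217.46 cm³.
Mass = 217.46 × 1.1 = 239.206 g.
Cost = 239.206 g / 1000 × $45.3/kg = $10.84.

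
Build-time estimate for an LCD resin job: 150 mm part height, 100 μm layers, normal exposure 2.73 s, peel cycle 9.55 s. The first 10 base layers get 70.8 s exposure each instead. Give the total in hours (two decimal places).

5.31 hours

Layer count = ceil(150 / 0.1) = 1500.
Base layers = 10 × (70.8 + 9.55), so 803.5 s.
Regular layers = 1490 × (2.73 + 9.55) = 18297.2 s.
Sum: 803.5 + 18297.2 = 19100.7 s → 5.31 hours.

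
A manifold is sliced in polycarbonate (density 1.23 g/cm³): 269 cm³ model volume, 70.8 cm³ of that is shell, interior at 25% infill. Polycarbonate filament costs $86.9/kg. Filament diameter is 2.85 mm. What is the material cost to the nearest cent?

Interior volume = 269 − 70.8, so 198.2 cm³.
Infill deposited: 0.25 × 198.2 → 49.55 cm³.
Deposited volume = 70.8 + 49.55 = 120.35 cm³.
Mass = 120.35 × 1.23 = 148.0305 g.
At $86.9/kg: 148.0305/1000 × 86.9 = $12.86.

$12.86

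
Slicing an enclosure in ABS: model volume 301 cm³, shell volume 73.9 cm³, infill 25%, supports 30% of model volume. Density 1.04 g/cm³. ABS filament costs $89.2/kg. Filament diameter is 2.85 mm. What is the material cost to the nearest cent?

$20.50

Interior volume: 301 − 73.9 → 227.1 cm³.
Infill volume: 0.25 × 227.1 → 56.775 cm³.
Support: 0.30 × 301 → 90.3 cm³.
Total printed volume: 73.9 + 56.775 + 90.3 → 220.975 cm³.
Mass = 220.975 × 1.04, so 229.814 g.
Cost = 229.814 g / 1000 × $89.2/kg = $20.50.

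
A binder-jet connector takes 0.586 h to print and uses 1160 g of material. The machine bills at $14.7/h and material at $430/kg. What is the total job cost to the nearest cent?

$507.41

Time charge = 14.7 × 0.586, so $8.6142.
Material charge: 430 × 1160/1000 → $498.80.
Job cost: 8.6142 + 498.80 = 507.4142 ≈ $507.41.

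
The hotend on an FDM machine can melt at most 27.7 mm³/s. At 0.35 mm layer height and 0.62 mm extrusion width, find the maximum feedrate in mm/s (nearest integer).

128 mm/s

A = 0.35 × 0.62, so 0.217 mm².
Max speed = 27.7 / 0.217 = 127.65 ≈ 128 mm/s.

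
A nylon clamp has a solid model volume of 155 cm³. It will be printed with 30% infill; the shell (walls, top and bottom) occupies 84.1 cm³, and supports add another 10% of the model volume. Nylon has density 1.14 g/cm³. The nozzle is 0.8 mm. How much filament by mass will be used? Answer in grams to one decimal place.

Interior volume: 155 − 84.1 → 70.9 cm³.
Infill volume = 0.30 × 70.9, so 21.27 cm³.
Support: 0.10 × 155 → 15.5 cm³.
Deposited volume: 84.1 + 21.27 + 15.5 → 120.87 cm³.
Mass = 120.87 × 1.14 = 137.7918 g.

137.8 g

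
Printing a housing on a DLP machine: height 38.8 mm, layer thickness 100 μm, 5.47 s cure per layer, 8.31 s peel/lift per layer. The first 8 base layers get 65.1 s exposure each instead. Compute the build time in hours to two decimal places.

1.62 hours

Number of layers: 38.8 / 0.1 → 388 (rounded up).
Bottom layers = 8 × (65.1 + 8.31) = 587.28 s.
Normal layers = 380 × (5.47 + 8.31), so 5236.4 s.
Total = 587.28 + 5236.4 = 5823.68 s = 1.62 hours.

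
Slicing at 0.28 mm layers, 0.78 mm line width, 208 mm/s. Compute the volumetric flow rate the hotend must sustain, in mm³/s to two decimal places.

45.43

A: 0.28 × 0.78 → 0.2184 mm².
Volumetric flow = 208 × 0.2184 = 45.43 mm³/s.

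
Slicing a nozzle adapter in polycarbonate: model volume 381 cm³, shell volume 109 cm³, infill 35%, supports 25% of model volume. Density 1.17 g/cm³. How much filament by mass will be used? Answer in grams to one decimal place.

350.4 g

Volume inside the shell = 381 − 109, so 272 cm³.
Deposited infill = 0.35 × 272 = 95.2 cm³.
Support: 0.25 × 381 → 95.25 cm³.
Total extruded = 109 + 95.2 + 95.25 = 299.45 cm³.
Mass = 299.45 × 1.17, so 350.3565 g.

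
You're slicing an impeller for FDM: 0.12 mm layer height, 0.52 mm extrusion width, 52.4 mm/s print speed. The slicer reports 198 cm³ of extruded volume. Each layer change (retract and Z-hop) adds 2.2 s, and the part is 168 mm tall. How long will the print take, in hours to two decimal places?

17.68 hours

Line area: 0.12 × 0.52 → 0.0624 mm².
Total extruded path = 198000/0.0624 = 3173076.9 mm.
Time extruding = 3173076.9 / 52.4, so 60554.9 s.
Number of layers: 168 / 0.12 → 1400 (rounded up).
Layer-change overhead = 1400 × 2.2, so 3080 s.
Altogether 60554.9 + 3080 = 63634.9 s, i.e. 17.68 hours.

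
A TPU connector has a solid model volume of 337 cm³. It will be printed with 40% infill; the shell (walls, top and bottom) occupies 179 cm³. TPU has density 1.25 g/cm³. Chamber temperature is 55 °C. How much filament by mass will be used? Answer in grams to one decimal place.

Volume inside the shell = 337 − 179, so 158 cm³.
Infill volume: 0.40 × 158 → 63.2 cm³.
Deposited volume = 179 + 63.2, so 242.2 cm³.
Mass = 242.2 × 1.25, so 302.75 g.

302.8 g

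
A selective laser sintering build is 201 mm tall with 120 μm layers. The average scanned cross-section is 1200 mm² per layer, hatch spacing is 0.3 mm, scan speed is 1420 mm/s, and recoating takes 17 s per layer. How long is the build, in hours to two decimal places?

Layer count = ceil(201 / 0.12) = 1675.
Hatch length per layer = 1200 / 0.3, so 4000 mm.
Laser time per layer = 4000 / 1420 = 2.8169 s.
Per-layer time: 2.8169 + 17 → 19.8169 s.
Total: 1675 × 19.8169 s = 33193.3075 s → 9.22 hours.

9.22 hours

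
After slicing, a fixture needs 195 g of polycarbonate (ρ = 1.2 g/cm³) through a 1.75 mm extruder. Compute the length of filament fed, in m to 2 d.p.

Extruded volume: 195/1.2 = 162.5 cm³ (162500 mm³).
Cross-section of 1.75 mm filament: π·(1.75/2)² = 2.4053 mm².
Length = 162500 / 2.4053 = 67559.14 mm = 67.56 m.

67.56 m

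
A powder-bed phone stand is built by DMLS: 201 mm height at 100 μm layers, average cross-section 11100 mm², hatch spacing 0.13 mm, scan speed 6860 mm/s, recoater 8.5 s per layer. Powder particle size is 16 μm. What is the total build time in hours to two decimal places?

Layers = ⌈201/0.1⌉ = 2010.
Scan path per layer = 11100 / 0.13 = 85384.6 mm.
Per-layer scan time = 85384.6 / 6860, so 12.4467 s.
Per-layer time = 12.4467 + 8.5, so 20.9467 s.
Total: 2010 × 20.9467 s = 42102.867 s → 11.70 hours.

11.70 hours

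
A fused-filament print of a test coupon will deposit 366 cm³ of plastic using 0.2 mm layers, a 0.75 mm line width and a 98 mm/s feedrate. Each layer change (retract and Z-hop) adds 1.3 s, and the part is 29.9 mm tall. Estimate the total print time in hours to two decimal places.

Bead cross-section: 0.2 × 0.75 → 0.15 mm².
Total extruded path = 366000/0.15 = 2440000 mm.
Time extruding: 2440000 / 98 → 24898 s.
Layer count = ceil(29.9 / 0.2) = 150.
Layer-change overhead = 150 × 1.3, so 195 s.
Total = 24898 + 195 = 25093 s = 6.97 hours.

6.97 hours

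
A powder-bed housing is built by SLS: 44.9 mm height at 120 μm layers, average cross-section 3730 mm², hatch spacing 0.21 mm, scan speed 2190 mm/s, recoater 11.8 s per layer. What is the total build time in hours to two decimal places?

2.07 hours

Layers = ⌈44.9/0.12⌉ = 375.
Hatch length per layer = 3730 / 0.21 = 17761.9 mm.
Laser time per layer = 17761.9 / 2190 = 8.1105 s.
Layer cycle = 8.1105 + 11.8, so 19.9105 s.
Build time = 375 × 19.9105 = 7466.4375 s = 2.07 hours.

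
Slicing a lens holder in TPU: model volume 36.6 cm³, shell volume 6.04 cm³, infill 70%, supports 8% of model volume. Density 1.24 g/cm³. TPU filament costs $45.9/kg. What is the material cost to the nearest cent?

$1.73

Volume inside the shell = 36.6 − 6.04 = 30.56 cm³.
Deposited infill = 0.70 × 30.56, so 21.392 cm³.
Support: 0.08 × 36.6 → 2.928 cm³.
Total extruded = 6.04 + 21.392 + 2.928 = 30.36 cm³.
Mass = 30.36 × 1.24, so 37.6464 g.
Cost = 37.6464 g / 1000 × $45.9/kg = $1.73.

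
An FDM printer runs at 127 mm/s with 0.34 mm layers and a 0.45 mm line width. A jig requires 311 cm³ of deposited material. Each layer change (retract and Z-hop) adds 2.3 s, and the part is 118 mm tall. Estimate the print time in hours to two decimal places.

Extrusion cross-section: 0.34 × 0.45 → 0.153 mm².
Toolpath length = 311 cm³ / 0.153 mm² = 311000 / 0.153 = 2032679.7 mm.
Print-move time = 2032679.7 / 127, so 16005.4 s.
Layer count = ceil(118 / 0.34) = 348.
Non-print overhead = 348 × 2.3 = 800.4 s.
Altogether 16005.4 + 800.4 = 16805.8 s, i.e. 4.67 hours.

4.67 hours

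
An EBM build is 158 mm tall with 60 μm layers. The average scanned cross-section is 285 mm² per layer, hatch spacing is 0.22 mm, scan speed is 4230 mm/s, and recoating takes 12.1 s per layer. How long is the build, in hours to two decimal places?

Layers = ⌈158/0.06⌉ = 2634.
Per-layer scan distance = 285 / 0.22, so 1295.5 mm.
Per-layer scan time: 1295.5 / 4230 → 0.3063 s.
Layer cycle: 0.3063 + 12.1 → 12.4063 s.
Total: 2634 × 12.4063 s = 32678.1942 s → 9.08 hours.

9.08 hours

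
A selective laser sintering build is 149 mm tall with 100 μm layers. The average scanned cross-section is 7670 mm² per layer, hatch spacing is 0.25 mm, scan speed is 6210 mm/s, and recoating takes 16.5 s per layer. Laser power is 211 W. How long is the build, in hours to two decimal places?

8.87 hours

Layer count = ceil(149 / 0.1) = 1490.
Per-layer scan distance = 7670 / 0.25 = 30680 mm.
Laser time per layer = 30680 / 6210, so 4.9404 s.
Per-layer time = 4.9404 + 16.5 = 21.4404 s.
1490 layers × 21.4404 s/layer = 31946.196 s, i.e. 8.87 hours.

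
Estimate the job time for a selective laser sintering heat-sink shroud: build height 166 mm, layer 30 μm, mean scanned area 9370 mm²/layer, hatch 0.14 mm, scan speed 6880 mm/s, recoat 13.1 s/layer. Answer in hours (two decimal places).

Layers = ⌈166/0.03⌉ = 5534.
Per-layer scan distance = 9370 / 0.14, so 66928.6 mm.
Scan time per layer: 66928.6 / 6880 → 9.728 s.
Per-layer time = 9.728 + 13.1, so 22.828 s.
Total: 5534 × 22.828 s = 126330.152 s → 35.09 hours.

35.09 hours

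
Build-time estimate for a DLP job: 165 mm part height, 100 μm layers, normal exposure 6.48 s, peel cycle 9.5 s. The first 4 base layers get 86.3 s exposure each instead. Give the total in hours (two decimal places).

7.41 hours

Layer count = ceil(165 / 0.1) = 1650.
Base layers = 4 × (86.3 + 9.5), so 383.2 s.
Normal layers: 1646 × (6.48 + 9.5) → 26303.08 s.
Sum: 383.2 + 26303.08 = 26686.28 s → 7.41 hours.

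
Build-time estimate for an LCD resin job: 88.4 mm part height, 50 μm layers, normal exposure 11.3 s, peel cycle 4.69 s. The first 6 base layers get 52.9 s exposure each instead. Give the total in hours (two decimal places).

Layer count = ceil(88.4 / 0.05) = 1768.
Burn-in layers: 6 × (52.9 + 4.69) → 345.54 s.
Remaining layers = 1762 × (11.3 + 4.69), so 28174.38 s.
Sum: 345.54 + 28174.38 = 28519.92 s → 7.92 hours.

7.92 hours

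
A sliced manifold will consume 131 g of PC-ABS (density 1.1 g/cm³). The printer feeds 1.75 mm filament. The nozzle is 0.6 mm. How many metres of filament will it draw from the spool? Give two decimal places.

49.51 m

Extruded volume: 131/1.1 = 119.0909 cm³ (119090.9 mm³).
Filament cross-section = π × (1.75/2)² = 2.4053 mm².
L = V/A = 119090.9/2.4053 = 49511.87 mm → 49.51 m.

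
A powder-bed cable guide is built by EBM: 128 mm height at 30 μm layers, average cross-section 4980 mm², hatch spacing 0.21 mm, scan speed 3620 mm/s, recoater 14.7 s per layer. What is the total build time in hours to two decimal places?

25.19 hours

Number of layers: 128 / 0.03 → 4267 (rounded up).
Hatch length per layer = 4980 / 0.21 = 23714.3 mm.
Beam time per layer = 23714.3 / 3620, so 6.5509 s.
Per-layer time = 6.5509 + 14.7 = 21.2509 s.
4267 layers × 21.2509 s/layer = 90677.5903 s, i.e. 25.19 hours.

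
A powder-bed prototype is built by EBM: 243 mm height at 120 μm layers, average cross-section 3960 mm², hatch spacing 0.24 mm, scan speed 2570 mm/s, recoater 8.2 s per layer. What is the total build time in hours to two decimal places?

8.22 hours

Layer count = ceil(243 / 0.12) = 2025.
Per-layer scan distance: 3960 / 0.24 → 16500 mm.
Per-layer scan time: 16500 / 2570 → 6.4202 s.
Time per layer: 6.4202 + 8.2 → 14.6202 s.
2025 layers × 14.6202 s/layer = 29605.905 s, i.e. 8.22 hours.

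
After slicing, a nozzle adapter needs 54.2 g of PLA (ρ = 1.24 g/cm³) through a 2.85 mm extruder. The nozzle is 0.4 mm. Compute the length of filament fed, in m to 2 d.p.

6.85 m

Extruded volume: 54.2/1.24 = 43.7097 cm³ (43709.7 mm³).
Cross-section of 2.85 mm filament: π·(2.85/2)² = 6.3794 mm².
L = V/A = 43709.7/6.3794 = 6851.69 mm → 6.85 m.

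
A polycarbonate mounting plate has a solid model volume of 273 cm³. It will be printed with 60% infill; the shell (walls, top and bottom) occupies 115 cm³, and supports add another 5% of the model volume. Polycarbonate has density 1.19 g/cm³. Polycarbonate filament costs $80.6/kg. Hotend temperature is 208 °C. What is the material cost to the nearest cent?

$21.43

Infill region = 273 − 115, so 158 cm³.
Deposited infill = 0.60 × 158, so 94.8 cm³.
Support = 0.05 × 273 = 13.65 cm³.
Deposited volume: 115 + 94.8 + 13.65 → 223.45 cm³.
Mass = 223.45 × 1.19 = 265.9055 g.
Cost = 265.9055 g / 1000 × $80.6/kg = $21.43.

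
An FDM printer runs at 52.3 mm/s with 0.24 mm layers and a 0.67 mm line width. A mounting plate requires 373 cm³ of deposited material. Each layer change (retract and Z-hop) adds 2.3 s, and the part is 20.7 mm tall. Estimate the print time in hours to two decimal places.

Bead cross-section = 0.24 × 0.67 = 0.1608 mm².
Total extruded path = 373000/0.1608 = 2319651.7 mm.
Print-move time = 2319651.7 / 52.3, so 44352.8 s.
Layers = ⌈20.7/0.24⌉ = 87.
Layer-change overhead = 87 × 2.3, so 200.1 s.
Total = 44352.8 + 200.1 = 44552.9 s = 12.38 hours.

12.38 hours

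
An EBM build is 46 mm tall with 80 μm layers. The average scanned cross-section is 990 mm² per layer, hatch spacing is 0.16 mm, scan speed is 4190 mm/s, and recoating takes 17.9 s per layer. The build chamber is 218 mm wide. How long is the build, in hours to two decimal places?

Layer count = ceil(46 / 0.08) = 575.
Scan path per layer = 990 / 0.16, so 6187.5 mm.
Scan time per layer = 6187.5 / 4190, so 1.4767 s.
Time per layer: 1.4767 + 17.9 → 19.3767 s.
Build time = 575 × 19.3767 = 11141.6025 s = 3.09 hours.

3.09 hours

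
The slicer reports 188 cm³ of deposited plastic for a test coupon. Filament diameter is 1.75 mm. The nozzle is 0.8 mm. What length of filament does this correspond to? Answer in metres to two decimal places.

Cross-section of 1.75 mm filament: π·(1.75/2)² = 2.4053 mm².
Length = 188 cm³ / 2.4053 mm² = 188000 / 2.4053 = 78160.73 mm = 78.16 m.

78.16 m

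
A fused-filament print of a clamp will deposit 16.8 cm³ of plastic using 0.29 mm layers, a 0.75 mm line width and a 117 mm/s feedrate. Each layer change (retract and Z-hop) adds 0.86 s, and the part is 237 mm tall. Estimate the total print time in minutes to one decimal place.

22.7 minutes

Extrusion cross-section = 0.29 × 0.75, so 0.2175 mm².
Path length: 16800 mm³ / 0.2175 mm² → 77241.4 mm.
Extrusion time = 77241.4 / 117, so 660.2 s.
Layers = ⌈237/0.29⌉ = 818.
Z-hop total: 818 × 0.86 → 703.48 s.
Altogether 660.2 + 703.48 = 1363.68 s, i.e. 22.7 minutes.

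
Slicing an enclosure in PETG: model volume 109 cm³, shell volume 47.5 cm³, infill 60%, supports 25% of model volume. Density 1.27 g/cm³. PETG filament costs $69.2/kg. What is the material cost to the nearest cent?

Interior volume: 109 − 47.5 → 61.5 cm³.
Deposited infill = 0.60 × 61.5, so 36.9 cm³.
Support: 0.25 × 109 → 27.25 cm³.
Deposited volume = 47.5 + 36.9 + 27.25, so 111.65 cm³.
Mass = 111.65 × 1.27 = 141.7955 g.
Cost = 141.7955 g / 1000 × $69.2/kg = $9.81.

$9.81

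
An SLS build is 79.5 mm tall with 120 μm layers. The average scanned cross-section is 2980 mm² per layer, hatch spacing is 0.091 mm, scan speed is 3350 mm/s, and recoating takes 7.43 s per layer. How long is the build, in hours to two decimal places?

3.17 hours

Layer count = ceil(79.5 / 0.12) = 663.
Scan path per layer: 2980 / 0.091 → 32747.3 mm.
Scan time per layer = 32747.3 / 3350 = 9.7753 s.
Time per layer = 9.7753 + 7.43 = 17.2053 s.
Total: 663 × 17.2053 s = 11407.1139 s → 3.17 hours.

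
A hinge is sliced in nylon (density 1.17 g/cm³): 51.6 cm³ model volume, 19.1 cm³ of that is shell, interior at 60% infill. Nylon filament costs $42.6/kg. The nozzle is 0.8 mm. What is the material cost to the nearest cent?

$1.92

Volume inside the shell = 51.6 − 19.1, so 32.5 cm³.
Deposited infill = 0.60 × 32.5 = 19.5 cm³.
Total extruded: 19.1 + 19.5 → 38.6 cm³.
Mass = 38.6 × 1.17 = 45.162 g.
Cost = 45.162 g / 1000 × $42.6/kg = $1.92.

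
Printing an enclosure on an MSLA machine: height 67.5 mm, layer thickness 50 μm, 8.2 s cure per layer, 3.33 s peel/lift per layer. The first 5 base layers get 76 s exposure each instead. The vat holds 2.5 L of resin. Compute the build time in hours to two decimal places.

4.42 hours

Number of layers: 67.5 / 0.05 → 1350 (rounded up).
Burn-in layers: 5 × (76 + 3.33) → 396.65 s.
Normal layers: 1345 × (8.2 + 3.33) → 15507.85 s.
Total = 396.65 + 15507.85 = 15904.5 s = 4.42 hours.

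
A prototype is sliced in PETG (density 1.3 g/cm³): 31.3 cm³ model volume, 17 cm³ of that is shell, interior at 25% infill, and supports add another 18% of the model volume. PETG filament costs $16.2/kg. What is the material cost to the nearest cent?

Interior volume = 31.3 − 17 = 14.3 cm³.
Deposited infill: 0.25 × 14.3 → 3.575 cm³.
Support: 0.18 × 31.3 → 5.634 cm³.
Total printed volume: 17 + 3.575 + 5.634 → 26.209 cm³.
Mass: 26.209 × 1.3 → 34.0717 g.
Cost = 34.0717 g / 1000 × $16.2/kg = $0.55.

$0.55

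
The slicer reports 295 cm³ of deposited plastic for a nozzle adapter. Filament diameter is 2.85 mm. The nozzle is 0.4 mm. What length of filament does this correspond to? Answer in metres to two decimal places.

Cross-section of 2.85 mm filament: π·(2.85/2)² = 6.3794 mm².
L = 295000 mm³ / 6.3794 mm² = 46242.59 mm, i.e. 46.24 m.

46.24 m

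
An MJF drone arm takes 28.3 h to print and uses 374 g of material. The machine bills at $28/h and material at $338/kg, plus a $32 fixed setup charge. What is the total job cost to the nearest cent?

Machine-time cost = 28 × 28.3 = $792.40.
Feedstock cost: 338 × 374/1000 → $126.412.
Total = 792.40 + 126.412 + 32 = 950.812 ≈ $950.81.

$950.81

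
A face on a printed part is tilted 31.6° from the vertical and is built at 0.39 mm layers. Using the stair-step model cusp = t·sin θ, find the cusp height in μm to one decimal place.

204.4 μm

h_c = t·sin θ = 0.39 × 0.5240 = 0.20436 mm (204.4 μm).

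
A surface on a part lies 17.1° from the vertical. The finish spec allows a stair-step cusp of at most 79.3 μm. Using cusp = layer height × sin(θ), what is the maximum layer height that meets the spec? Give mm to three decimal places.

t = h_c / sin θ = 0.0793 / 0.2940 = 0.270 mm.

0.270 mm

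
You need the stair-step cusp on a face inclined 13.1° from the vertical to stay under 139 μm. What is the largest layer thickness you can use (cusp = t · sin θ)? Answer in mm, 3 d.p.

Layer height = cusp / sin(13.1°) = 0.139 / 0.2267 = 0.613 mm.

0.613 mm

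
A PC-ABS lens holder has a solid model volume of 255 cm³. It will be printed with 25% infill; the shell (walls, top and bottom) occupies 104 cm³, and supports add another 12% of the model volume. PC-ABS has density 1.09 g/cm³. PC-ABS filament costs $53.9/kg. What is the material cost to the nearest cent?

$10.13

Volume inside the shell: 255 − 104 → 151 cm³.
Deposited infill = 0.25 × 151 = 37.75 cm³.
Support = 0.12 × 255 = 30.6 cm³.
Total printed volume = 104 + 37.75 + 30.6 = 172.35 cm³.
Mass = 172.35 × 1.09, so 187.8615 g.
At $53.9/kg: 187.8615/1000 × 53.9 = $10.13.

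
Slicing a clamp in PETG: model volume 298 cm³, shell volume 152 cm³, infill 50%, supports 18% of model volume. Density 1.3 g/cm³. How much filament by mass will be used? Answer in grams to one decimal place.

362.2 g

Infill region = 298 − 152 = 146 cm³.
Infill volume: 0.50 × 146 → 73 cm³.
Support = 0.18 × 298 = 53.64 cm³.
Total extruded = 152 + 73 + 53.64 = 278.64 cm³.
Mass = 278.64 × 1.3 = 362.232 g.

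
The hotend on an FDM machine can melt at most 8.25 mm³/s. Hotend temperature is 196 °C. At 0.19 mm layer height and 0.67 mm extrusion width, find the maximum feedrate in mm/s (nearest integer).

A: 0.19 × 0.67 → 0.1273 mm².
Max speed = 8.25 / 0.1273 = 64.81 ≈ 65 mm/s.

65 mm/s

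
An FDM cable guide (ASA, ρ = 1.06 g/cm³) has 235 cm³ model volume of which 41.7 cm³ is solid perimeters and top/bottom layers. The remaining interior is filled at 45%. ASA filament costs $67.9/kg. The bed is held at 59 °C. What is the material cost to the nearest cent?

$9.26

Infill region: 235 − 41.7 → 193.3 cm³.
Infill deposited = 0.45 × 193.3 = 86.985 cm³.
Total extruded = 41.7 + 86.985 = 128.685 cm³.
Mass = 128.685 × 1.06 = 136.4061 g.
Cost = 136.4061 g / 1000 × $67.9/kg = $9.26.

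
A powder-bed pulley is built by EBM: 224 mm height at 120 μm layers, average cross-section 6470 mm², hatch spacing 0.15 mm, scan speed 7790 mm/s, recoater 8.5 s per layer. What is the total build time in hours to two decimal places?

7.28 hours

Layers = ⌈224/0.12⌉ = 1867.
Hatch length per layer = 6470 / 0.15, so 43133.3 mm.
Per-layer scan time: 43133.3 / 7790 → 5.537 s.
Per-layer time = 5.537 + 8.5, so 14.037 s.
Total: 1867 × 14.037 s = 26207.079 s → 7.28 hours.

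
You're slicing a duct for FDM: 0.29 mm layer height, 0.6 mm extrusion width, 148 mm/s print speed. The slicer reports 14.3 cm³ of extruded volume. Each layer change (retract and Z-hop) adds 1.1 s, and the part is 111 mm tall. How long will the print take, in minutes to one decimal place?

16.3 minutes

Bead cross-section = 0.29 × 0.6 = 0.174 mm².
Path length: 14300 mm³ / 0.174 mm² → 82183.9 mm.
Extrusion time = 82183.9 / 148, so 555.3 s.
Number of layers: 111 / 0.29 → 383 (rounded up).
Layer-change overhead: 383 × 1.1 → 421.3 s.
Total = 555.3 + 421.3 = 976.6 s = 16.3 minutes.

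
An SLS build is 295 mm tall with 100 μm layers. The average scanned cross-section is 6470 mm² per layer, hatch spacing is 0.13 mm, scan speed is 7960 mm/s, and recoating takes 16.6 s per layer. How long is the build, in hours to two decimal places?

18.73 hours

Number of layers: 295 / 0.1 → 2950 (rounded up).
Scan path per layer = 6470 / 0.13, so 49769.2 mm.
Scan time per layer = 49769.2 / 7960 = 6.2524 s.
Layer cycle = 6.2524 + 16.6, so 22.8524 s.
2950 layers × 22.8524 s/layer = 67414.58 s, i.e. 18.73 hours.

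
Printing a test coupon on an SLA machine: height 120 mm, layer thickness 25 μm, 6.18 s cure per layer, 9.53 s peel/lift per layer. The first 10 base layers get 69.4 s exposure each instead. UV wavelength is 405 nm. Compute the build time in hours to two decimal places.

Layers = ⌈120/0.025⌉ = 4800.
Base layers: 10 × (69.4 + 9.53) → 789.3 s.
Normal layers: 4790 × (6.18 + 9.53) → 75250.9 s.
Total = 789.3 + 75250.9 = 76040.2 s = 21.12 hours.

21.12 hours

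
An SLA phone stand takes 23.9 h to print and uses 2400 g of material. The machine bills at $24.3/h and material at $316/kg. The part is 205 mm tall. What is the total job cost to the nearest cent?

Time charge = 24.3 × 23.9 = $580.77.
Feedstock cost = 316 × 2400/1000 = $758.40.
Total = 580.77 + 758.40 = $1339.17.

$1339.17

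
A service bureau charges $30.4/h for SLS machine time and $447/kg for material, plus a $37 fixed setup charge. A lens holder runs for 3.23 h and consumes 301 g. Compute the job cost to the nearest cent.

$269.74

Time charge: 30.4 × 3.23 → $98.192.
Material charge: 447 × 301/1000 → $134.547.
Adding setup: 98.192 + 134.547 + 37 → 269.739 ≈ $269.74.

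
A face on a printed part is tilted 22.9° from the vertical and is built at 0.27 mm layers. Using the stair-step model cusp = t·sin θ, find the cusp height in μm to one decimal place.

Cusp = layer height × sin(22.9°) = 0.27 × 0.3891 = 0.105057 mm = 105.1 μm.

105.1 μm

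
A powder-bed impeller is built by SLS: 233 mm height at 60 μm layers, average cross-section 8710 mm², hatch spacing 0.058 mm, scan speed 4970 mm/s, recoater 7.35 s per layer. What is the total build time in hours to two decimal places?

40.53 hours

Layer count = ceil(233 / 0.06) = 3884.
Hatch length per layer: 8710 / 0.058 → 150172.4 mm.
Laser time per layer = 150172.4 / 4970 = 30.2158 s.
Per-layer time = 30.2158 + 7.35 = 37.5658 s.
3884 layers × 37.5658 s/layer = 145905.5672 s, i.e. 40.53 hours.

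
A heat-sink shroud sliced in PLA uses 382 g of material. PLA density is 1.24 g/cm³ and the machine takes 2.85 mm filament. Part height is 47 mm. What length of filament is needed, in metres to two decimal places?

48.29 m

Volume = 382 g / 1.24 g·cm⁻³ = 308.0645 cm³ = 308064.5 mm³.
Cross-section of 2.85 mm filament: π·(2.85/2)² = 6.3794 mm².
Length = 308064.5 / 6.3794 = 48290.51 mm = 48.29 m.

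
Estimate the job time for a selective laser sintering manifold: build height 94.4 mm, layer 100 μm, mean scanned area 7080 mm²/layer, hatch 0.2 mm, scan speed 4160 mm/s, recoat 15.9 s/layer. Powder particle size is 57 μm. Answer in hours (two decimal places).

Number of layers: 94.4 / 0.1 → 944 (rounded up).
Scan path per layer: 7080 / 0.2 → 35400 mm.
Scan time per layer = 35400 / 4160, so 8.5096 s.
Layer cycle: 8.5096 + 15.9 → 24.4096 s.
Total: 944 × 24.4096 s = 23042.6624 s → 6.40 hours.

6.40 hours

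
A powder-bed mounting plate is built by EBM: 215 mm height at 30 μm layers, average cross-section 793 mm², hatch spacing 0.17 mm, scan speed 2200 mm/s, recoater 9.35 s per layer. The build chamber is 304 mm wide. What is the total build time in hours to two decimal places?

Number of layers: 215 / 0.03 → 7167 (rounded up).
Per-layer scan distance = 793 / 0.17, so 4664.7 mm.
Beam time per layer = 4664.7 / 2200 = 2.1203 s.
Layer cycle = 2.1203 + 9.35, so 11.4703 s.
Build time = 7167 × 11.4703 = 82207.6401 s = 22.84 hours.

22.84 hours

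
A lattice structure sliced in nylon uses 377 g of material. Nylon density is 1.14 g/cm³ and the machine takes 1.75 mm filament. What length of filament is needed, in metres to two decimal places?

137.49 m

Volume = 377 g / 1.14 g·cm⁻³ = 330.7018 cm³ = 330701.8 mm³.
Filament cross-section = π × (1.75/2)² = 2.4053 mm².
Length = 330701.8 / 2.4053 = 137488.8 mm = 137.49 m.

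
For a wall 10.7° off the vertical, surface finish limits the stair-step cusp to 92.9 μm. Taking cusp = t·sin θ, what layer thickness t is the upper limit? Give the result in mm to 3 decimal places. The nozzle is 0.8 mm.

0.500 mm

Layer height = cusp / sin(10.7°) = 0.0929 / 0.1857 = 0.500 mm.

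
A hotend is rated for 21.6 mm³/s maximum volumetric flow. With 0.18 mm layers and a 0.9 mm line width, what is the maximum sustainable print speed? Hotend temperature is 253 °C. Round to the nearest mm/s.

133 mm/s

A = 0.18 × 0.9, so 0.162 mm².
v_max = Q/A = 21.6/0.162 = 133.33 mm/s → 133 mm/s.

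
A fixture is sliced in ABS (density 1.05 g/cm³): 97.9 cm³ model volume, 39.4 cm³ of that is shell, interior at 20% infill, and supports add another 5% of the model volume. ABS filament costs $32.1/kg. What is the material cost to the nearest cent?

Volume inside the shell = 97.9 − 39.4 = 58.5 cm³.
Infill volume = 0.20 × 58.5, so 11.7 cm³.
Support: 0.05 × 97.9 → 4.895 cm³.
Total extruded: 39.4 + 11.7 + 4.895 → 55.995 cm³.
Mass = 55.995 × 1.05, so 58.79475 g.
At $32.1/kg: 58.79475/1000 × 32.1 = $1.89.

$1.89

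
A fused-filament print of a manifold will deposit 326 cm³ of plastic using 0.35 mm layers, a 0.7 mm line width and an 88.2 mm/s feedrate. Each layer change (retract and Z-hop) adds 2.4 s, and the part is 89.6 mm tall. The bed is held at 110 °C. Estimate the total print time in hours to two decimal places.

Line area = 0.35 × 0.7 = 0.245 mm².
Total extruded path = 326000/0.245 = 1330612.2 mm.
Extrusion time = 1330612.2 / 88.2 = 15086.3 s.
Layer count = ceil(89.6 / 0.35) = 256.
Layer-change overhead = 256 × 2.4, so 614.4 s.
Total = 15086.3 + 614.4 = 15700.7 s = 4.36 hours.

4.36 hours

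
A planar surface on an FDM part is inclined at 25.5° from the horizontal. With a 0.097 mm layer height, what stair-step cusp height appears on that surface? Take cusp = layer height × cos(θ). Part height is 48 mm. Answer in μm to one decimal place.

87.6 μm

Cusp = layer height × cos(25.5°) = 0.097 × 0.9026 = 0.087552 mm = 87.6 μm.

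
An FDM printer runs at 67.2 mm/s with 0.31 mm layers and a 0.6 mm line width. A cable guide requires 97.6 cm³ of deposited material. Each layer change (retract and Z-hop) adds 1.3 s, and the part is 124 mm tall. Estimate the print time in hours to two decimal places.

2.31 hours

Bead cross-section = 0.31 × 0.6, so 0.186 mm².
Toolpath length = 97.6 cm³ / 0.186 mm² = 97600 / 0.186 = 524731.2 mm.
Print-move time = 524731.2 / 67.2 = 7808.5 s.
Number of layers: 124 / 0.31 → 400 (rounded up).
Layer-change overhead = 400 × 1.3 = 520 s.
Altogether 7808.5 + 520 = 8328.5 s, i.e. 2.31 hours.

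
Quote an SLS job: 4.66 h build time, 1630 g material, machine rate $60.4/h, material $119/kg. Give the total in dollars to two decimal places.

Machine cost: 60.4 × 4.66 → $281.464.
Feedstock cost = 119 × 1630/1000 = $193.97.
Job cost: 281.464 + 193.97 = 475.434 ≈ $475.43.

$475.43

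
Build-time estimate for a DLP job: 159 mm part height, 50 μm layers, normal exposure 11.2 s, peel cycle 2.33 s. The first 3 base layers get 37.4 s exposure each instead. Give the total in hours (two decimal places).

11.97 hours

Layers = ⌈159/0.05⌉ = 3180.
Base layers: 3 × (37.4 + 2.33) → 119.19 s.
Normal layers = 3177 × (11.2 + 2.33), so 42984.81 s.
Sum: 119.19 + 42984.81 = 43104 s → 11.97 hours.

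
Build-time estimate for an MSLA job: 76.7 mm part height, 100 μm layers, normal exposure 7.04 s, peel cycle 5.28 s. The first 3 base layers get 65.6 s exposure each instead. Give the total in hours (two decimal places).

Layer count = ceil(76.7 / 0.1) = 767.
Bottom layers = 3 × (65.6 + 5.28), so 212.64 s.
Regular layers: 764 × (7.04 + 5.28) → 9412.48 s.
Sum: 212.64 + 9412.48 = 9625.12 s → 2.67 hours.

2.67 hours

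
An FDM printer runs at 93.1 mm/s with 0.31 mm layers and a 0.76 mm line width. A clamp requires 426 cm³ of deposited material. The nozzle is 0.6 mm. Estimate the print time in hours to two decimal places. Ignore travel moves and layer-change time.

Line area = 0.31 × 0.76, so 0.2356 mm².
Toolpath length = 426 cm³ / 0.2356 mm² = 426000 / 0.2356 = 1808149.4 mm.
Time extruding: 1808149.4 / 93.1 → 19421.6 s.
That's 19421.6 s → 5.39 hours.

5.39 hours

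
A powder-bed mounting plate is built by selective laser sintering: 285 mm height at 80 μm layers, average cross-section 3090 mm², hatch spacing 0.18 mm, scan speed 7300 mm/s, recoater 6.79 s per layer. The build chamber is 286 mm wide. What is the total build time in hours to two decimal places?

Layer count = ceil(285 / 0.08) = 3563.
Hatch length per layer = 3090 / 0.18, so 17166.7 mm.
Scan time per layer = 17166.7 / 7300 = 2.3516 s.
Layer cycle: 2.3516 + 6.79 → 9.1416 s.
Build time = 3563 × 9.1416 = 32571.5208 s = 9.05 hours.

9.05 hours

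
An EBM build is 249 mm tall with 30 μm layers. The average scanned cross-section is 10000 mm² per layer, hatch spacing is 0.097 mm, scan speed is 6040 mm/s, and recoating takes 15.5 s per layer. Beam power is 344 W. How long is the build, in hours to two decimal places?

Layer count = ceil(249 / 0.03) = 8300.
Scan path per layer: 10000 / 0.097 → 103092.8 mm.
Scan time per layer = 103092.8 / 6040, so 17.0683 s.
Time per layer: 17.0683 + 15.5 → 32.5683 s.
Total: 8300 × 32.5683 s = 270316.89 s → 75.09 hours.

75.09 hours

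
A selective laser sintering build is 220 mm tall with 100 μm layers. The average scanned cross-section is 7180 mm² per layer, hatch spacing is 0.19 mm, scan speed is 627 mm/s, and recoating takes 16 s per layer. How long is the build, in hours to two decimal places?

46.61 hours

Number of layers: 220 / 0.1 → 2200 (rounded up).
Per-layer scan distance = 7180 / 0.19 = 37789.5 mm.
Laser time per layer = 37789.5 / 627, so 60.2703 s.
Per-layer time: 60.2703 + 16 → 76.2703 s.
Total: 2200 × 76.2703 s = 167794.66 s → 46.61 hours.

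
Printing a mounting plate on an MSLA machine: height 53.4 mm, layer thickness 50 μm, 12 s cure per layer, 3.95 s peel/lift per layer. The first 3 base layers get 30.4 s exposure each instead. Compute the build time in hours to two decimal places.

4.75 hours

Layers = ⌈53.4/0.05⌉ = 1068.
Burn-in layers = 3 × (30.4 + 3.95), so 103.05 s.
Normal layers: 1065 × (12 + 3.95) → 16986.75 s.
Total = 103.05 + 16986.75 = 17089.8 s = 4.75 hours.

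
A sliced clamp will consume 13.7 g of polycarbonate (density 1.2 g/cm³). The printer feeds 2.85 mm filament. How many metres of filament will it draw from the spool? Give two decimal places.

1.79 m

Volume = 13.7 g / 1.2 g·cm⁻³ = 11.4167 cm³ = 11416.7 mm³.
A = π r² = π × 1.425² = 6.3794 mm².
L = V/A = 11416.7/6.3794 = 1789.62 mm → 1.79 m.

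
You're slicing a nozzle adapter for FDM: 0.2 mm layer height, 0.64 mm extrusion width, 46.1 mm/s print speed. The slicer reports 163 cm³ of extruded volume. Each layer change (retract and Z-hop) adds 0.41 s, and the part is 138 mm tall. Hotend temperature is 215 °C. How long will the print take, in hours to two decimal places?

7.75 hours

Line area = 0.2 × 0.64 = 0.128 mm².
Toolpath length = 163 cm³ / 0.128 mm² = 163000 / 0.128 = 1273437.5 mm.
Extrusion time = 1273437.5 / 46.1 = 27623.4 s.
Layer count = ceil(138 / 0.2) = 690.
Layer-change overhead = 690 × 0.41 = 282.9 s.
Total = 27623.4 + 282.9 = 27906.3 s = 7.75 hours.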